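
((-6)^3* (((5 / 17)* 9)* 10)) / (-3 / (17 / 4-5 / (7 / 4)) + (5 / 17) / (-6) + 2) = 7581600 / 269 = 28184.39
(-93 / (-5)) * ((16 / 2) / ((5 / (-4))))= -2976 / 25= -119.04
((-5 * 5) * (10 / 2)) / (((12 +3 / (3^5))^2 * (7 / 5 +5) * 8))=-0.02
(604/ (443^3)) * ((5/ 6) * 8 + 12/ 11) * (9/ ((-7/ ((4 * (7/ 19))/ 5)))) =-1855488/ 90850530815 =-0.00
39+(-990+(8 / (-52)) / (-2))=-12362 / 13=-950.92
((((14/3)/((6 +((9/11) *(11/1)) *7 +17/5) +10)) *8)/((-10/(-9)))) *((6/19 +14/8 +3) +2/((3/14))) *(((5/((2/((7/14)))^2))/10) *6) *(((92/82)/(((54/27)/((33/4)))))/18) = 5814193/20540672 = 0.28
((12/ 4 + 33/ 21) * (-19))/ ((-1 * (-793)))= -608/ 5551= -0.11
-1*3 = -3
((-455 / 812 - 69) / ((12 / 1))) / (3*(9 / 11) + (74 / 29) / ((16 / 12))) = -88759 / 66888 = -1.33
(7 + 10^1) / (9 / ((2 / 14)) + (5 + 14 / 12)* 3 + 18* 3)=34 / 271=0.13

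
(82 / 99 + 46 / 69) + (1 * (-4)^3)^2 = 405652 / 99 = 4097.49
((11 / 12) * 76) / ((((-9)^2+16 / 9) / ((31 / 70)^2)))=602547 / 3650500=0.17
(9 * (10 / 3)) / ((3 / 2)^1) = 20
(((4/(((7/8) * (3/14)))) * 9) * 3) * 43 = 24768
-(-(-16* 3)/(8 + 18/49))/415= -1176/85075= -0.01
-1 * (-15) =15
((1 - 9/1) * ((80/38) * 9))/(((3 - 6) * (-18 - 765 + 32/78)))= -37440/579899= -0.06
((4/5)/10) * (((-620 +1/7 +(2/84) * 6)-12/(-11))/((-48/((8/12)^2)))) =7939/17325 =0.46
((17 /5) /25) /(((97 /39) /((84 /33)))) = 18564 /133375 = 0.14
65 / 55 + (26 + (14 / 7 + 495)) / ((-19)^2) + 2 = 18388 / 3971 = 4.63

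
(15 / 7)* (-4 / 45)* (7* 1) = -4 / 3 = -1.33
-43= -43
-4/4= -1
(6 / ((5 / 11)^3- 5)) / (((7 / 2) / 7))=-7986 / 3265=-2.45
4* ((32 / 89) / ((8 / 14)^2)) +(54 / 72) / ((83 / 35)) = 139489 / 29548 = 4.72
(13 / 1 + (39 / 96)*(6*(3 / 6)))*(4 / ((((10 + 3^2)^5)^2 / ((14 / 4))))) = 3185 / 98097060124816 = 0.00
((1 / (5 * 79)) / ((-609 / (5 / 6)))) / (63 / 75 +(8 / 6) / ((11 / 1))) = -275 / 76304046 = -0.00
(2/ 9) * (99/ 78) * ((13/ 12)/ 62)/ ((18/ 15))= 55/ 13392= 0.00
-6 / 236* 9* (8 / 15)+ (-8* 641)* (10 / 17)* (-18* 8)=2178373788 / 5015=434371.64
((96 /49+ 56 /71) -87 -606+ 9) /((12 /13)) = -738.02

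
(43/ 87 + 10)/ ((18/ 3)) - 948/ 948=391/ 522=0.75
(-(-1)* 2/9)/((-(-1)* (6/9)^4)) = 9/8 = 1.12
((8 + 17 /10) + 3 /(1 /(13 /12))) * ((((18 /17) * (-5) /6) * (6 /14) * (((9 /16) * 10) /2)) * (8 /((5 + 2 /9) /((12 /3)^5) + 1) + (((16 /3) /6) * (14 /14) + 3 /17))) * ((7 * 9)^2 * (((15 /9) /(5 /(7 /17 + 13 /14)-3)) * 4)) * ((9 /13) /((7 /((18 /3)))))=-173332351457859825 /64869233624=-2672027.12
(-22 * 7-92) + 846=600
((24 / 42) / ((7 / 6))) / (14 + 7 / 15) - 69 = -733317 / 10633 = -68.97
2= 2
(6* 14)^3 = 592704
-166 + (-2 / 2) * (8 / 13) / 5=-10798 / 65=-166.12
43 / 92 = 0.47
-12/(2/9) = -54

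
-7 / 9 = -0.78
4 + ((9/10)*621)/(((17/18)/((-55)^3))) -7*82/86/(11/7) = -791691213564/8041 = -98456810.54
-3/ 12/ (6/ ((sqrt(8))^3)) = -2 * sqrt(2)/ 3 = -0.94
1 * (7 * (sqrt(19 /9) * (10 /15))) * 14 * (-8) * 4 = -6272 * sqrt(19) /9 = -3037.67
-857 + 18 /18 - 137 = -993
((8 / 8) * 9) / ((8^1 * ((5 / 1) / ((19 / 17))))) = 171 / 680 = 0.25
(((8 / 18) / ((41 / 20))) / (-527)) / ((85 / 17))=-16 / 194463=-0.00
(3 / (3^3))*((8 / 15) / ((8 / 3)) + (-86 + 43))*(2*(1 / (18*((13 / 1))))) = -214 / 5265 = -0.04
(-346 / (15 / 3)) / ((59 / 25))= -1730 / 59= -29.32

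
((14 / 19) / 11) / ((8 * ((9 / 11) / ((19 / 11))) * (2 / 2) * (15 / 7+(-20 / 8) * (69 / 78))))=-637 / 2475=-0.26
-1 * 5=-5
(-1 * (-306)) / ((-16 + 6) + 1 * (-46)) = -153 / 28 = -5.46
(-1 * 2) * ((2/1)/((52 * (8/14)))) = -7/52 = -0.13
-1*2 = -2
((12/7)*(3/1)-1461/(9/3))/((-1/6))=20238/7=2891.14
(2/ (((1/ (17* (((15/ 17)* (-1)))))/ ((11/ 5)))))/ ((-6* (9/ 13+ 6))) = 143/ 87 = 1.64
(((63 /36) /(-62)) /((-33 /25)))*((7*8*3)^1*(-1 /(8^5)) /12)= -1225 /134086656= -0.00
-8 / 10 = -0.80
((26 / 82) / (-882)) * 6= -0.00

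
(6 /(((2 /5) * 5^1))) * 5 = 15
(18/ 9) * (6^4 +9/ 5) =2595.60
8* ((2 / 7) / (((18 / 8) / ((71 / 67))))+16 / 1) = 544832 / 4221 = 129.08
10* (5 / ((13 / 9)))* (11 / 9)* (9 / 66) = 75 / 13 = 5.77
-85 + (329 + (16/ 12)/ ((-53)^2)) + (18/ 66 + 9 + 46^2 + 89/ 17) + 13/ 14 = 52406621783/ 22061886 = 2375.44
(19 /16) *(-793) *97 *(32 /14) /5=-41757.11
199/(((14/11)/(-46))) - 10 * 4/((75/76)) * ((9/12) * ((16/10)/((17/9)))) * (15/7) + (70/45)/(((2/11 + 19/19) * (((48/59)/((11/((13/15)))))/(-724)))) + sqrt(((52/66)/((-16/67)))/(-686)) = -22114.59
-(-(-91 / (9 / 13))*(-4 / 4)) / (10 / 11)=144.59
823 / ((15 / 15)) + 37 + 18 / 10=4309 / 5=861.80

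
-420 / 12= -35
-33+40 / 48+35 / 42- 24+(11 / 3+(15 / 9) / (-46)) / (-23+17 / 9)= -1455349 / 26220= -55.51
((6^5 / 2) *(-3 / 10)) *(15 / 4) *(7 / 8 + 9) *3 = -518319 / 4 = -129579.75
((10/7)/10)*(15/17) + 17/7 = 304/119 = 2.55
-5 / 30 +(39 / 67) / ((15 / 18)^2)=0.67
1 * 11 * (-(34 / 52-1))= 99 / 26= 3.81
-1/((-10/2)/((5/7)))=1/7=0.14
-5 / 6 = -0.83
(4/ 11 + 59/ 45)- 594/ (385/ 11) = -53003/ 3465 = -15.30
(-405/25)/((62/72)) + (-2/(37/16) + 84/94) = -5063174/269545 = -18.78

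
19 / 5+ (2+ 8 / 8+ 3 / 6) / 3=149 / 30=4.97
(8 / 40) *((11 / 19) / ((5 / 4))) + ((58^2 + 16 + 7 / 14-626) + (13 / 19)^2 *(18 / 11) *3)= 547380667 / 198550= 2756.89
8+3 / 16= 131 / 16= 8.19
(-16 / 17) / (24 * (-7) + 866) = -8 / 5933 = -0.00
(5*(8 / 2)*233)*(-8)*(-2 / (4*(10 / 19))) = 35416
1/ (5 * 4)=1/ 20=0.05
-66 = -66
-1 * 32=-32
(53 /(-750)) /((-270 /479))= 25387 /202500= 0.13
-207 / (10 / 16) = -331.20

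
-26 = -26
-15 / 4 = -3.75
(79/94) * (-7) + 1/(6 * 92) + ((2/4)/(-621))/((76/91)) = -6523907/1109106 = -5.88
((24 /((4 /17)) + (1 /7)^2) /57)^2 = 24990001 /7800849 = 3.20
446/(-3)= -148.67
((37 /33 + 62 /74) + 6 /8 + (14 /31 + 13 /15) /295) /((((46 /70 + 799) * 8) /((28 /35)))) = 4241898073 /12500610698400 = 0.00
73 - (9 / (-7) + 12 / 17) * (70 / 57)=23809 / 323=73.71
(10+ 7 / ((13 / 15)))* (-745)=-175075 / 13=-13467.31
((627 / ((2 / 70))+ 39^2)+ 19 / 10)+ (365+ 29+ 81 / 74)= 4414654 / 185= 23862.99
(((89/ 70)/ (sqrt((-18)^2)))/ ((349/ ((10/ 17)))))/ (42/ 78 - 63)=-1157/ 607017096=-0.00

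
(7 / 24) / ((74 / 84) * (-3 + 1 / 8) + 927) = 98 / 310621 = 0.00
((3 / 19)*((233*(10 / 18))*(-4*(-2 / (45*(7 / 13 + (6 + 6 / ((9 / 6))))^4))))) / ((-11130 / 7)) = -26618852 / 143670221853435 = -0.00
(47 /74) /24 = 47 /1776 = 0.03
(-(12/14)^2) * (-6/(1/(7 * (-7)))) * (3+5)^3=-110592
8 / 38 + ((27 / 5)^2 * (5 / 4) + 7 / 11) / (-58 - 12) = -93421 / 292600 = -0.32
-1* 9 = -9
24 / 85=0.28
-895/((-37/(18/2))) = 8055/37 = 217.70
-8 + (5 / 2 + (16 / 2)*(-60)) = -971 / 2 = -485.50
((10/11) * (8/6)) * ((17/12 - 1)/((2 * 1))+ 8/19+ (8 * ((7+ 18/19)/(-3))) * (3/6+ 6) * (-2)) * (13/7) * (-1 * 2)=-1818830/1463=-1243.22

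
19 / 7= 2.71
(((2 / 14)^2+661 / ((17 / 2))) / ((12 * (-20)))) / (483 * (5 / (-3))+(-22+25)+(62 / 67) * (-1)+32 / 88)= 9550783 / 23650056192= 0.00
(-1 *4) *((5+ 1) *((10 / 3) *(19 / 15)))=-304 / 3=-101.33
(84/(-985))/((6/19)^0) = -84/985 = -0.09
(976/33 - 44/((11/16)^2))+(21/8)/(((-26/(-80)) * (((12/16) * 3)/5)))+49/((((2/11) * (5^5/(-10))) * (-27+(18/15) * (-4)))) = -129428423/2842125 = -45.54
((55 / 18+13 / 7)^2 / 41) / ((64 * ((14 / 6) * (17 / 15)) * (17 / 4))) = 1915805 / 2340983232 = 0.00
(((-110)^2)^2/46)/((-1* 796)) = -18301250/4577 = -3998.53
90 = 90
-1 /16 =-0.06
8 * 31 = 248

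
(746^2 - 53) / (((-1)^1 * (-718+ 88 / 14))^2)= 27266687 / 24820324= 1.10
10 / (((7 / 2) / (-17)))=-340 / 7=-48.57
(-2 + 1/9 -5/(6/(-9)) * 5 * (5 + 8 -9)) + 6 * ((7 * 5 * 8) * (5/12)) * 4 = 26533/9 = 2948.11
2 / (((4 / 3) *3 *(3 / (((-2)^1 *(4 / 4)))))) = -1 / 3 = -0.33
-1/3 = -0.33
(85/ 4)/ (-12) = -85/ 48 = -1.77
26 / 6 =13 / 3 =4.33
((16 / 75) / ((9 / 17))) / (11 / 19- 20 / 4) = -1292 / 14175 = -0.09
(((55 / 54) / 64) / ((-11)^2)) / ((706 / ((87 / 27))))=145 / 241553664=0.00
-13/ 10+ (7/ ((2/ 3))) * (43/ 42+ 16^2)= 53949/ 20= 2697.45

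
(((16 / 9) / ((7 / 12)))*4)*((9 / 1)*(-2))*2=-3072 / 7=-438.86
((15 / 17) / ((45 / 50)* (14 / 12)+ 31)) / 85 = 60 / 185249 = 0.00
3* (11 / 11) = 3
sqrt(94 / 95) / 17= sqrt(8930) / 1615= 0.06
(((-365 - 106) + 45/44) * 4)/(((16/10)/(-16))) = 206790/11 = 18799.09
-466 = -466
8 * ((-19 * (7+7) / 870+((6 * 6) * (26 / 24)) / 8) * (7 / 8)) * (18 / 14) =47703 / 1160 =41.12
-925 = -925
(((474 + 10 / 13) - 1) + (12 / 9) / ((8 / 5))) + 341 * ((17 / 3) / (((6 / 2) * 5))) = 706007 / 1170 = 603.42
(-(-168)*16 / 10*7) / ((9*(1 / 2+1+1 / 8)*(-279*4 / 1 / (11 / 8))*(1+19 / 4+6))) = -34496 / 2557035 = -0.01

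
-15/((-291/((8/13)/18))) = 20/11349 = 0.00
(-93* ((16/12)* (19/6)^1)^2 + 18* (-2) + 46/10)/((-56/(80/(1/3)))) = 456118/63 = 7239.97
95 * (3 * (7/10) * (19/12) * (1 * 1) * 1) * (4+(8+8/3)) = 27797/6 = 4632.83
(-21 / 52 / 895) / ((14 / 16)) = -6 / 11635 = -0.00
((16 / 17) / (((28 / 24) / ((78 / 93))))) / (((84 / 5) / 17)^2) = 22100 / 31899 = 0.69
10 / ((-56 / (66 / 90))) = -0.13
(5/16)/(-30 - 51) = -5/1296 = -0.00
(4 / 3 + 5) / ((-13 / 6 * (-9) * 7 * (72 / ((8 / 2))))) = 19 / 7371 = 0.00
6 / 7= 0.86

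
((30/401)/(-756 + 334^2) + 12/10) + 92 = 414095059/4443080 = 93.20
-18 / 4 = -4.50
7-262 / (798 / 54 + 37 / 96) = -44887 / 4367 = -10.28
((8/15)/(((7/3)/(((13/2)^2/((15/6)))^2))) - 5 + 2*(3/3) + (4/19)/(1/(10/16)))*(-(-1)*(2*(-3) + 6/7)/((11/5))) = -37354698/256025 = -145.90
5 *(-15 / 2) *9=-675 / 2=-337.50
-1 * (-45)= 45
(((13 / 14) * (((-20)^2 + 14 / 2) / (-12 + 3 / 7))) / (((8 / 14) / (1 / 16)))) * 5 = -185185 / 10368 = -17.86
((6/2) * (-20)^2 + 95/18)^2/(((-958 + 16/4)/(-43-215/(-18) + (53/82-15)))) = 1971649301725/28514106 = 69146.45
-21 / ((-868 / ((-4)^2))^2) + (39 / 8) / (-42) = -13261 / 107632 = -0.12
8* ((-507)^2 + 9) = 2056464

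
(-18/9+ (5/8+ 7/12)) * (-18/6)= 19/8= 2.38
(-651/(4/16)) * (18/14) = -3348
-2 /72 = -1 /36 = -0.03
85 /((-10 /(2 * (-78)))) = 1326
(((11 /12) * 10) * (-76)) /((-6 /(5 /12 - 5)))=-57475 /108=-532.18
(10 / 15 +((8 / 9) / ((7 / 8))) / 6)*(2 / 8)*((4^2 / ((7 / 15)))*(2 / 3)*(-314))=-1984480 / 1323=-1499.98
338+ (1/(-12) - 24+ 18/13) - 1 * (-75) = 60887/156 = 390.30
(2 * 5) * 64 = 640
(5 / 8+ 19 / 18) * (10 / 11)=55 / 36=1.53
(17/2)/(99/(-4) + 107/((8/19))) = 68/1835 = 0.04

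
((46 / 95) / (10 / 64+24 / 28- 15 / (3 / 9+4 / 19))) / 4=-3472 / 761995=-0.00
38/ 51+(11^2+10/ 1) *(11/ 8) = 73795/ 408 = 180.87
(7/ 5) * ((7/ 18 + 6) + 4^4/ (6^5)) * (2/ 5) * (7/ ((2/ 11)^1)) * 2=1682219/ 6075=276.91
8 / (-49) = -8 / 49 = -0.16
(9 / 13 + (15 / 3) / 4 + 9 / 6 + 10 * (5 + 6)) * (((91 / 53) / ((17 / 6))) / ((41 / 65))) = 108.99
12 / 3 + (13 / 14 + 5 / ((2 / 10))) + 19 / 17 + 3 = 8103 / 238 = 34.05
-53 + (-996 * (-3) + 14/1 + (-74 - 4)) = 2871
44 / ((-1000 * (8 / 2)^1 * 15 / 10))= -11 / 1500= -0.01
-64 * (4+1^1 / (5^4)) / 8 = -20008 / 625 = -32.01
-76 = -76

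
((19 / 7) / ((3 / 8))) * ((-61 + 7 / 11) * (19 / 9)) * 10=-19176320 / 2079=-9223.82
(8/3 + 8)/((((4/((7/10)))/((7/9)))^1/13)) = 18.87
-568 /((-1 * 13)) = 568 /13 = 43.69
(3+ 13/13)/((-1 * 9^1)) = -4/9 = -0.44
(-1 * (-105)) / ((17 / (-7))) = -735 / 17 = -43.24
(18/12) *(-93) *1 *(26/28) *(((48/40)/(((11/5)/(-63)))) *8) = 391716/11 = 35610.55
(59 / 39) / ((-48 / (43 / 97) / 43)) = -109091 / 181584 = -0.60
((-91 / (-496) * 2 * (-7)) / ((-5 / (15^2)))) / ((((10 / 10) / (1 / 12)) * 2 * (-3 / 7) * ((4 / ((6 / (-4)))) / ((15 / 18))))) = 111475 / 31744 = 3.51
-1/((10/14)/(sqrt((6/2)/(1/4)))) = -14*sqrt(3)/5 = -4.85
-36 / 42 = -6 / 7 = -0.86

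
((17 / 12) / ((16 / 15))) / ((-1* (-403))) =0.00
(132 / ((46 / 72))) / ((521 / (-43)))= -204336 / 11983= -17.05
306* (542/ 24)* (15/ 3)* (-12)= -414630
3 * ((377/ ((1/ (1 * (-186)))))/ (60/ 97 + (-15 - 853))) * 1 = 784827/ 3236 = 242.53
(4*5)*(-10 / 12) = -50 / 3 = -16.67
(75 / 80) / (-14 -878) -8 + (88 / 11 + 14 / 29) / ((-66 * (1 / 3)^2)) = -41693297 / 4552768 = -9.16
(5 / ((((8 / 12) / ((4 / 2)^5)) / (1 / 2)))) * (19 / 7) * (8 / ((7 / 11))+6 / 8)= 212610 / 49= 4338.98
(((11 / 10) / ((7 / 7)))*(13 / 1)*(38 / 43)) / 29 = 2717 / 6235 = 0.44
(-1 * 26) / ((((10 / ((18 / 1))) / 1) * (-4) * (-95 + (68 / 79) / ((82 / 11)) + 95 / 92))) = -5810766 / 46611245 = -0.12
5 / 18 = 0.28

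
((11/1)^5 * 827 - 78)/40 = 133189099/40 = 3329727.48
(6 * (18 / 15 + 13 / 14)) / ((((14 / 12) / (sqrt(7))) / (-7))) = -2682 * sqrt(7) / 35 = -202.74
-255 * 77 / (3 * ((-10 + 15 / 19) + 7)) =17765 / 6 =2960.83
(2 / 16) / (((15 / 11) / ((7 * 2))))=77 / 60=1.28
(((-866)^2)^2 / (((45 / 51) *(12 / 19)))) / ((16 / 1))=63078535633.79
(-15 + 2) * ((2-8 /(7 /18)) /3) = 1690 /21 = 80.48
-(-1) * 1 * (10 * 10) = 100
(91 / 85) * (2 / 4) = 91 / 170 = 0.54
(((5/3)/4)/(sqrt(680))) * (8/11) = sqrt(170)/1122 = 0.01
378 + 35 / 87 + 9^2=39968 / 87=459.40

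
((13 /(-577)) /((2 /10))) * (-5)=325 /577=0.56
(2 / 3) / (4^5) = 1 / 1536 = 0.00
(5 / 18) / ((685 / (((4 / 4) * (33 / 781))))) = 1 / 58362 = 0.00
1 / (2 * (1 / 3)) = 3 / 2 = 1.50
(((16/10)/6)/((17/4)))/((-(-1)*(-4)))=-4/255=-0.02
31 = 31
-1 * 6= -6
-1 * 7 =-7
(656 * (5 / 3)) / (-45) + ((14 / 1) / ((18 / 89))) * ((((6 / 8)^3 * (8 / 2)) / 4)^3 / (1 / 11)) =232696333 / 7077888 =32.88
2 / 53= 0.04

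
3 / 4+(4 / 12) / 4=5 / 6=0.83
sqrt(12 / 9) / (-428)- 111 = -111- sqrt(3) / 642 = -111.00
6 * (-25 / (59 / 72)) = -10800 / 59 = -183.05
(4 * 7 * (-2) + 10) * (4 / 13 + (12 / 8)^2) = -3059 / 26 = -117.65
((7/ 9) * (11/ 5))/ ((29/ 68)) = 5236/ 1305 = 4.01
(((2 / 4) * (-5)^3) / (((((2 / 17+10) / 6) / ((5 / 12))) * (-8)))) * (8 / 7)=10625 / 4816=2.21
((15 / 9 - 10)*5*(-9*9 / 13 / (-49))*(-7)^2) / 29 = -3375 / 377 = -8.95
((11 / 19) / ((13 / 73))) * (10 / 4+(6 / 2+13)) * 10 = 148555 / 247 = 601.44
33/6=11/2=5.50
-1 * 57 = -57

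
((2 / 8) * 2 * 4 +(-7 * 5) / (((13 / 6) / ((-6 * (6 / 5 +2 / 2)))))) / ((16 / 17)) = 23783 / 104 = 228.68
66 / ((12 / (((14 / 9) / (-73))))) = -77 / 657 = -0.12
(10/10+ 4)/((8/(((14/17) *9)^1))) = 315/68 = 4.63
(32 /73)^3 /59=32768 /22952003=0.00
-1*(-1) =1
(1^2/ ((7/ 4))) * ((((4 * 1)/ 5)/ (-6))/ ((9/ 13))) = -0.11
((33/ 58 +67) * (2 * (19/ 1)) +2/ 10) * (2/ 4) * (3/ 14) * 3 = 1675503/ 2030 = 825.37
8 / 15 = 0.53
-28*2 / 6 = -28 / 3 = -9.33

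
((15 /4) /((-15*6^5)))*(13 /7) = -13 /217728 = -0.00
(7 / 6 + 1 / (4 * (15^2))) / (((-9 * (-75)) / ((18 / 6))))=1051 / 202500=0.01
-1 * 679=-679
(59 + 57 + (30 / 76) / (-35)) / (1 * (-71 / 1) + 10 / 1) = -30853 / 16226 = -1.90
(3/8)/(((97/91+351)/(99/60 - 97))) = -520611/5126080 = -0.10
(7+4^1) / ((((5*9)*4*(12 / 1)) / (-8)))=-11 / 270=-0.04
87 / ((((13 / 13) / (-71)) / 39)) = -240903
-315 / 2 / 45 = -7 / 2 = -3.50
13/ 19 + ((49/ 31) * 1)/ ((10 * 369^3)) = 202480939201/ 295933679010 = 0.68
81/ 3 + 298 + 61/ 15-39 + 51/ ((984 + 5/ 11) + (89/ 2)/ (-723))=13627812019/ 46973265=290.12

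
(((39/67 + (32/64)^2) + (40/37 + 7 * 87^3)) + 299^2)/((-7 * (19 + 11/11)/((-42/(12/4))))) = 46594529523/99160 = 469892.39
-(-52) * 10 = 520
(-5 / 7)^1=-5 / 7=-0.71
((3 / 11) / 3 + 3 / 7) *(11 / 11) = 40 / 77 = 0.52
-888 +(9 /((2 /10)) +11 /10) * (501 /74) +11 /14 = -2979043 /5180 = -575.10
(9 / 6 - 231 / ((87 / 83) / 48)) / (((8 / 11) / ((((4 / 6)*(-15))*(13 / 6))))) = 146205345 / 464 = 315097.73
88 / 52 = 22 / 13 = 1.69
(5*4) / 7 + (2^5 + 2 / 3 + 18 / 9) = 788 / 21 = 37.52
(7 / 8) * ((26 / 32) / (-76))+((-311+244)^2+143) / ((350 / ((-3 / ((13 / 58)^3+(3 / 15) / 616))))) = -24177420982313 / 7054696960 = -3427.14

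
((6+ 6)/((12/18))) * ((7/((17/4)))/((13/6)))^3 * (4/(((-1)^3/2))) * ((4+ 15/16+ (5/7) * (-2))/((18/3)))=-399313152/10793861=-36.99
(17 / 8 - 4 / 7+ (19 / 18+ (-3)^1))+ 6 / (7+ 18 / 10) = 1613 / 5544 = 0.29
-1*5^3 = -125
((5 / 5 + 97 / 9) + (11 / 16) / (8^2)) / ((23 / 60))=543215 / 17664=30.75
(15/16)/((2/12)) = 5.62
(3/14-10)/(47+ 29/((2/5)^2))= -274/6391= -0.04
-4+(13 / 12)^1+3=0.08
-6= -6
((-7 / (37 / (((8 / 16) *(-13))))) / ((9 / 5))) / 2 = 455 / 1332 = 0.34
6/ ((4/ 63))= 189/ 2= 94.50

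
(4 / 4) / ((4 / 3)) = 3 / 4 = 0.75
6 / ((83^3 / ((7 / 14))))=3 / 571787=0.00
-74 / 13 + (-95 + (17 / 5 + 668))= 37096 / 65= 570.71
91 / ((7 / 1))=13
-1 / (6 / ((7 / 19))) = -7 / 114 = -0.06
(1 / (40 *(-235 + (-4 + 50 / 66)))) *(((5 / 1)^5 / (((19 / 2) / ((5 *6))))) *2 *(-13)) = 4021875 / 149378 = 26.92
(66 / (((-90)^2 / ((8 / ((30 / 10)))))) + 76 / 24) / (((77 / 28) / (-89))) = -2298514 / 22275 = -103.19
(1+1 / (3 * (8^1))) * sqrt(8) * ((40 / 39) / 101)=250 * sqrt(2) / 11817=0.03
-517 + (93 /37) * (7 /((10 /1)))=-190639 /370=-515.24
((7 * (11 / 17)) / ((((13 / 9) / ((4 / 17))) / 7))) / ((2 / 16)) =155232 / 3757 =41.32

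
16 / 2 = 8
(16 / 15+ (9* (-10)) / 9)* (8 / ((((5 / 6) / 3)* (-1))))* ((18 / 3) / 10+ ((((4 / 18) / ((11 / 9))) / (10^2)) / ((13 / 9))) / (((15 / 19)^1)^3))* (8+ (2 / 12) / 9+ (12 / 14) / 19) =50150713513112 / 40118203125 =1250.07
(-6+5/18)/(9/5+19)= -515/1872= -0.28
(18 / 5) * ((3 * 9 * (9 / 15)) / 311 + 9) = 253368 / 7775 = 32.59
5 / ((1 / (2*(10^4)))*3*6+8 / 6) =3.75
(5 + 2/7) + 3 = 58/7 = 8.29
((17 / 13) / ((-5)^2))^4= 83521 / 11156640625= 0.00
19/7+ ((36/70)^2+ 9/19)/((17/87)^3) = 101.65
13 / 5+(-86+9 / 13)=-5376 / 65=-82.71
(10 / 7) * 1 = 10 / 7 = 1.43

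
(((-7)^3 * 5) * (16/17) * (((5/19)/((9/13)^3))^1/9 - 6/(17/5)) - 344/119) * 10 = 6817360361680/252185157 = 27033.15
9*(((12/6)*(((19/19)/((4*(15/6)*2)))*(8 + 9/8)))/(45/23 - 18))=-1679/3280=-0.51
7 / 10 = 0.70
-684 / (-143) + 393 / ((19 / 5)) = 293991 / 2717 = 108.20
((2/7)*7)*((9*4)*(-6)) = -432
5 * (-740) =-3700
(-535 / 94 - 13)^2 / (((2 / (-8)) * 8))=-3087049 / 17672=-174.69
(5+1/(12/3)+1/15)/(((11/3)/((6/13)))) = 87/130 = 0.67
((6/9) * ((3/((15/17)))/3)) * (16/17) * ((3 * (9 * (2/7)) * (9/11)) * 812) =200448/55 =3644.51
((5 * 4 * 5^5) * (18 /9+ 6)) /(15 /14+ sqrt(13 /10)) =-525000000 /149+ 49000000 * sqrt(130) /149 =226080.26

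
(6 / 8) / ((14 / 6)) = 0.32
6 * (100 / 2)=300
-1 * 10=-10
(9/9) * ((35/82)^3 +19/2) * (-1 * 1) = -5280871/551368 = -9.58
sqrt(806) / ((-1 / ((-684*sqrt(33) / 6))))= 114*sqrt(26598)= 18592.14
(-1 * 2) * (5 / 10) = -1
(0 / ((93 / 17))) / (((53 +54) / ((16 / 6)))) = 0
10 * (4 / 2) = 20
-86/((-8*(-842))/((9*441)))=-170667/3368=-50.67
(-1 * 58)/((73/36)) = -2088/73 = -28.60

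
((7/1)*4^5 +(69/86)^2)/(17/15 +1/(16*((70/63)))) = 6362314680/1055779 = 6026.18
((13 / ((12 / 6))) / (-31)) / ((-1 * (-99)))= -0.00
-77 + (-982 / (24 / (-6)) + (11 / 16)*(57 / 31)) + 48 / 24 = 85195 / 496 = 171.76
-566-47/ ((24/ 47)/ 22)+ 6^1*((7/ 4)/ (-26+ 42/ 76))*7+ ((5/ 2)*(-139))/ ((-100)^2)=-30098916239/ 11604000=-2593.84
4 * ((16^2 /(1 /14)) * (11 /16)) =9856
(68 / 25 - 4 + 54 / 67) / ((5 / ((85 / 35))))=-0.23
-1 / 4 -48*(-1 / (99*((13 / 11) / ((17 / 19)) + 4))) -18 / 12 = -19807 / 11940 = -1.66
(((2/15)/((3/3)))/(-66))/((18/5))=-1/1782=-0.00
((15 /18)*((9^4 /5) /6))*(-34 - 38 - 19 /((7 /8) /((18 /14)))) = -892296 /49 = -18210.12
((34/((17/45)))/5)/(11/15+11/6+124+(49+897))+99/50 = 3212523/1608850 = 2.00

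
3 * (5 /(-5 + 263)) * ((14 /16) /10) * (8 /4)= 7 /688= 0.01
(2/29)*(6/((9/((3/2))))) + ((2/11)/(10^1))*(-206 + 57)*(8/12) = -8312/4785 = -1.74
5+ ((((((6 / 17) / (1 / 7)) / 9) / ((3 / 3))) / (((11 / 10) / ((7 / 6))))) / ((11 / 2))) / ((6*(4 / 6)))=92810 / 18513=5.01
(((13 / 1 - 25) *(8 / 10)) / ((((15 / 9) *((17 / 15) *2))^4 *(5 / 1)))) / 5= -19683 / 10440125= -0.00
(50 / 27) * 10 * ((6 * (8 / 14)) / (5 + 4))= 4000 / 567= 7.05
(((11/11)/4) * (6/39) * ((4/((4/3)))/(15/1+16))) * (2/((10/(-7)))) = -21/4030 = -0.01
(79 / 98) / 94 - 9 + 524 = 515.01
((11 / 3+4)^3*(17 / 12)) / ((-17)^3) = -0.13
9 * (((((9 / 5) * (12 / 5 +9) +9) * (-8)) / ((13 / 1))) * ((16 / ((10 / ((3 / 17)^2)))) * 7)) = -26780544 / 469625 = -57.03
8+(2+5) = 15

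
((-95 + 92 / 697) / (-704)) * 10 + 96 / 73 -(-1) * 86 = 1587957551 / 17910112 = 88.66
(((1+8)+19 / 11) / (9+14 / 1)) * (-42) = -4956 / 253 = -19.59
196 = 196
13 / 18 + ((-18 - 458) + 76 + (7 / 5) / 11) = -395159 / 990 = -399.15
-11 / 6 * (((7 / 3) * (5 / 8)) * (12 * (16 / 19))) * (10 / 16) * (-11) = 21175 / 114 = 185.75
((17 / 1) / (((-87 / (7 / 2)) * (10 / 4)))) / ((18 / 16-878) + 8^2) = 136 / 404115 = 0.00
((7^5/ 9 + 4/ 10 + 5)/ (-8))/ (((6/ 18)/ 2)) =-42139/ 30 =-1404.63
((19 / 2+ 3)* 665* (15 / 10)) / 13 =49875 / 52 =959.13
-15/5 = -3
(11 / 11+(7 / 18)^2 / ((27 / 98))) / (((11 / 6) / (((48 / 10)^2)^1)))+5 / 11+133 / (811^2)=11674008532 / 586029411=19.92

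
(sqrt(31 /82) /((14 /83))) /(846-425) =83 * sqrt(2542) /483308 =0.01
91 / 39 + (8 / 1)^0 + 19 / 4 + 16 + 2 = 26.08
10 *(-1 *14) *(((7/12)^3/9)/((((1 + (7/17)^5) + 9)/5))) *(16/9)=-85226916425/31089029499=-2.74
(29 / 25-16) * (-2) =742 / 25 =29.68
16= 16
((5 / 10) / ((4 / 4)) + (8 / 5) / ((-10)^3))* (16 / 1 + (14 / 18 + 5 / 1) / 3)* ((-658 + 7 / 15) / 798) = -106214647 / 14428125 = -7.36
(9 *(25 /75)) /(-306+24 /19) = -19 /1930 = -0.01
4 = 4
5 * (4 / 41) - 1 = -21 / 41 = -0.51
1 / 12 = 0.08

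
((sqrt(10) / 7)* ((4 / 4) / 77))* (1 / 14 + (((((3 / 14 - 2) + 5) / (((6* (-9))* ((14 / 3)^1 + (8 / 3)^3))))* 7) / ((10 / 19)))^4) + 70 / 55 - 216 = -2362 / 11 + 339328492385495* sqrt(10) / 2560527638825074688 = -214.73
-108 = -108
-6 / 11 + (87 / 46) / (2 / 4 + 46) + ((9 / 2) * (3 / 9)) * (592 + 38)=7407676 / 7843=944.50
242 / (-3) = -242 / 3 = -80.67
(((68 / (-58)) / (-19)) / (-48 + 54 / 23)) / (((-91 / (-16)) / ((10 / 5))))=-12512 / 26324025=-0.00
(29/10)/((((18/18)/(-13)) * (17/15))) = -1131/34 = -33.26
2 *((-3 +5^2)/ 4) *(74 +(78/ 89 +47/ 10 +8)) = 857373/ 890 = 963.34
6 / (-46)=-3 / 23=-0.13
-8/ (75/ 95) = -152/ 15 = -10.13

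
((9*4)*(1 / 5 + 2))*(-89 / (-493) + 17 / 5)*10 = 2835.78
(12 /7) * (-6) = -72 /7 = -10.29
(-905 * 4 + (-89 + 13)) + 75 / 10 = -7377 / 2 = -3688.50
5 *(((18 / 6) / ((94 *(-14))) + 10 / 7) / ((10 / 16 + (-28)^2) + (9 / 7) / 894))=2796730 / 307705381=0.01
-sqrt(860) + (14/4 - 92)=-177/2 - 2 * sqrt(215)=-117.83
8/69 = 0.12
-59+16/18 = -523/9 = -58.11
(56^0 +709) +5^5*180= 563210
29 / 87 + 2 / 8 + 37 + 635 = 8071 / 12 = 672.58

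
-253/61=-4.15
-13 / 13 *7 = -7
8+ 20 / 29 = 252 / 29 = 8.69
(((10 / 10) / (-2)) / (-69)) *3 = 1 / 46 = 0.02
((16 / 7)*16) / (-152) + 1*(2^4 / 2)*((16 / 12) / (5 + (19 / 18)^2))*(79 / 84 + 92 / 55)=62576896 / 14491015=4.32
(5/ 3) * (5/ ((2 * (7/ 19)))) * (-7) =-475/ 6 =-79.17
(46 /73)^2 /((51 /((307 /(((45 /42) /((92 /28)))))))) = 29882152 /4076685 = 7.33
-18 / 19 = -0.95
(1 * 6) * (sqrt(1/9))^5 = 2/81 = 0.02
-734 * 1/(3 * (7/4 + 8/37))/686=-54316/299439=-0.18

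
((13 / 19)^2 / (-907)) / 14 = -169 / 4583978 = -0.00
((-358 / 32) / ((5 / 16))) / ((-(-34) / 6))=-537 / 85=-6.32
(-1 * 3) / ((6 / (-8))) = 4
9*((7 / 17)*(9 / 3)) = 189 / 17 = 11.12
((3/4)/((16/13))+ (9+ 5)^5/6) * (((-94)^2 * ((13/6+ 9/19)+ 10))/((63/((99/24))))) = 31716984505085/48384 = 655526300.12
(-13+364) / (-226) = -351 / 226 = -1.55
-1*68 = -68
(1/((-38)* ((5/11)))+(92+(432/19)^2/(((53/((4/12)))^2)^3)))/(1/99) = 728302931402317821/80013343675690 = 9102.27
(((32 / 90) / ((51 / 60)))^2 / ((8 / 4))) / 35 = 2048 / 819315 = 0.00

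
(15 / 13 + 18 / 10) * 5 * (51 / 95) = 9792 / 1235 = 7.93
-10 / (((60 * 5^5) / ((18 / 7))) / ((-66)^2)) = -13068 / 21875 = -0.60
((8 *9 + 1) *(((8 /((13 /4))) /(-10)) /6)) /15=-584 /2925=-0.20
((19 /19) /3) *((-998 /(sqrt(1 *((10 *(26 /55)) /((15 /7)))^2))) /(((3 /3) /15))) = -411675 /182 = -2261.95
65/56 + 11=681/56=12.16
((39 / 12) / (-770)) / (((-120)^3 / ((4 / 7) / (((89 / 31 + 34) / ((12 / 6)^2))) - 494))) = -25687987 / 21291621120000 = -0.00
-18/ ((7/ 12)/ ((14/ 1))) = -432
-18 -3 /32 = -579 /32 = -18.09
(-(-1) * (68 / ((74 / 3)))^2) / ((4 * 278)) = 2601 / 380582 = 0.01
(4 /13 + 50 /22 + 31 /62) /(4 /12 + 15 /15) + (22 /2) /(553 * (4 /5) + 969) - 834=-831.68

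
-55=-55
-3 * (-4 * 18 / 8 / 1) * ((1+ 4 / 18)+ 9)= 276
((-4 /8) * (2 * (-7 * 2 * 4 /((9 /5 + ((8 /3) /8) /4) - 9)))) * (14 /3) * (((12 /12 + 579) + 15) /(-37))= 590.52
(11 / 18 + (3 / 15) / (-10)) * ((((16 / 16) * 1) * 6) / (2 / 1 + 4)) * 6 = 266 / 75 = 3.55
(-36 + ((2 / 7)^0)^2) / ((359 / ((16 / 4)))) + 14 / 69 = -4634 / 24771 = -0.19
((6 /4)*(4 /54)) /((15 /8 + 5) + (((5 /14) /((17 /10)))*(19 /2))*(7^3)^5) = 136 /11597614545726315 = 0.00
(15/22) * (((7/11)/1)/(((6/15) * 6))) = 175/968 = 0.18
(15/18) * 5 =25/6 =4.17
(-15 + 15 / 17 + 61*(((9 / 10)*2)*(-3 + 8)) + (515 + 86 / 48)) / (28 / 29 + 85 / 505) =1256784107 / 1354968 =927.54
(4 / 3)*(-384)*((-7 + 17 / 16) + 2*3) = -32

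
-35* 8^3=-17920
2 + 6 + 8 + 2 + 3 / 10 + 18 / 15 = 39 / 2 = 19.50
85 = 85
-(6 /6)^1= -1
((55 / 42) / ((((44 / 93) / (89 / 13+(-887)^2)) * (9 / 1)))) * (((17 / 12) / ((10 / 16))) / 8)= 99818543 / 1456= 68556.69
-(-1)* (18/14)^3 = 729/343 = 2.13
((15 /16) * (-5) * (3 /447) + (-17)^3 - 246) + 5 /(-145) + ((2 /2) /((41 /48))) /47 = -687313613113 /133225072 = -5159.04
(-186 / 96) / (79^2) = -31 / 99856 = -0.00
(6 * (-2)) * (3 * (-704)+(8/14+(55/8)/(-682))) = 21992745/868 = 25337.26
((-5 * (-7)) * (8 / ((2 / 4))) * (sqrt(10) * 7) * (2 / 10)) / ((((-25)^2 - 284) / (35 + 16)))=39984 * sqrt(10) / 341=370.79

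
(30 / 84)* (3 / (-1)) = -15 / 14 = -1.07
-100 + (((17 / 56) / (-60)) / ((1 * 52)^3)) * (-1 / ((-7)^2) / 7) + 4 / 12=-5383591604901 / 54015969280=-99.67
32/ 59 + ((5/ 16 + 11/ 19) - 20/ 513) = 675479/ 484272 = 1.39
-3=-3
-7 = -7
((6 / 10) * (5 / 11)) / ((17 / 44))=0.71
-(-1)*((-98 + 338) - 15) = 225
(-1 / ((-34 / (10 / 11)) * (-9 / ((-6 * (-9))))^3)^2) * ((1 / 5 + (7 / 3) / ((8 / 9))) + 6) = -10293480 / 34969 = -294.36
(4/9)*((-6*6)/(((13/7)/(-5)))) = 560/13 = 43.08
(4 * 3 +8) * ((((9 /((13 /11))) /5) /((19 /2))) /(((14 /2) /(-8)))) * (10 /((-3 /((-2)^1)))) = -42240 /1729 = -24.43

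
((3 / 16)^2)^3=729 / 16777216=0.00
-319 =-319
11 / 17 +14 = 249 / 17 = 14.65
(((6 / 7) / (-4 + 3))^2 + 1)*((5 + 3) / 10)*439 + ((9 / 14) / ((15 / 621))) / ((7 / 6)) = 154849 / 245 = 632.04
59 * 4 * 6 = 1416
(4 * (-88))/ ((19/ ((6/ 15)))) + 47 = 3761/ 95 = 39.59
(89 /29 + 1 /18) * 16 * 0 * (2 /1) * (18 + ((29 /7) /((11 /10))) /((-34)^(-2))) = 0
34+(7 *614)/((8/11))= 23775/4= 5943.75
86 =86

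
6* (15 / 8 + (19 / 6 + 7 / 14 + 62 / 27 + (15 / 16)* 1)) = 3791 / 72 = 52.65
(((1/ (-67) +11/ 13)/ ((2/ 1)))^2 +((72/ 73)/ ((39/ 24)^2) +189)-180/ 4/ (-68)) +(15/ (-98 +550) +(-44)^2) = 226203366161384/ 106386503353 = 2126.24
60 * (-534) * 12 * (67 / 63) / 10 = -286224 / 7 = -40889.14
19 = 19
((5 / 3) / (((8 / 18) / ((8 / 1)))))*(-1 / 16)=-15 / 8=-1.88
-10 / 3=-3.33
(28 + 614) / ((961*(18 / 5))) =535 / 2883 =0.19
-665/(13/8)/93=-5320/1209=-4.40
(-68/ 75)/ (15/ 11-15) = 374/ 5625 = 0.07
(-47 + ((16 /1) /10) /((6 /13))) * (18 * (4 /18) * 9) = -7836 /5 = -1567.20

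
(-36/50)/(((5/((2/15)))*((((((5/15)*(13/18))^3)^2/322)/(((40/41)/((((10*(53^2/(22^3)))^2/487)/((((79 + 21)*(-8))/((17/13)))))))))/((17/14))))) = 24183361124249993883942912/15014611854906625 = 1610655097.71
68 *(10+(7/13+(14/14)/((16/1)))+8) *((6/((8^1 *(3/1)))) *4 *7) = 460411/52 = 8854.06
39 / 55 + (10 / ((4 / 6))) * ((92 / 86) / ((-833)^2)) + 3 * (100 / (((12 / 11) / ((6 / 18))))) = 454779127784 / 4923142455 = 92.38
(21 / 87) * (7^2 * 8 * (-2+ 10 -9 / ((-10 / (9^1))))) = 220892 / 145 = 1523.39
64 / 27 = 2.37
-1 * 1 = -1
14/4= 7/2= 3.50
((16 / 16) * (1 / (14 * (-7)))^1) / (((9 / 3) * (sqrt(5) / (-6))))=sqrt(5) / 245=0.01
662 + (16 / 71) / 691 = 32478398 / 49061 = 662.00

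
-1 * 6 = -6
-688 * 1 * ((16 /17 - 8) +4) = 35776 /17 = 2104.47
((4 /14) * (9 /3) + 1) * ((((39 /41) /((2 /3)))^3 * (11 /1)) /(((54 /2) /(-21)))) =-25447851 /551368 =-46.15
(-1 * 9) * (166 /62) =-747 /31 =-24.10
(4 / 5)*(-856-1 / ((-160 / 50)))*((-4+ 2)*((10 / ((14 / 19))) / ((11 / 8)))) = 1040516 / 77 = 13513.19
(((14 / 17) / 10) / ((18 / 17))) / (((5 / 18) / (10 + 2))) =84 / 25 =3.36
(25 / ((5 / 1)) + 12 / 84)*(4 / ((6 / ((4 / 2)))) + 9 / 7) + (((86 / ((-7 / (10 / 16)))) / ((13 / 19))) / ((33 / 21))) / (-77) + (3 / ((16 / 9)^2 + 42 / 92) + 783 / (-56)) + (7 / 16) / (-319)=196667712533 / 481987762256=0.41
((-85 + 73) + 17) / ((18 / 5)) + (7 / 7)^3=43 / 18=2.39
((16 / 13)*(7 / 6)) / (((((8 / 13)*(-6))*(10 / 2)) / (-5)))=0.39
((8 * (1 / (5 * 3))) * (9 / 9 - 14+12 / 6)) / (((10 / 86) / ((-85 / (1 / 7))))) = 450296 / 15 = 30019.73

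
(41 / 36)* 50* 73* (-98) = -3666425 / 9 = -407380.56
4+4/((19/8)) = 108/19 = 5.68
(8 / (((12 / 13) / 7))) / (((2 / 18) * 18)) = 91 / 3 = 30.33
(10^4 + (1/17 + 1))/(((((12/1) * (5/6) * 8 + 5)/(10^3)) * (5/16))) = 376510.45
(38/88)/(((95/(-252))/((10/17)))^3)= -32006016/19509523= -1.64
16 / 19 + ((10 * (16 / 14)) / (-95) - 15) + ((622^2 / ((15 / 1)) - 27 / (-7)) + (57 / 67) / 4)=1969233613 / 76380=25782.06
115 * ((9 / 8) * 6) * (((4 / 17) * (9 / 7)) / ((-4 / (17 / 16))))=-62.38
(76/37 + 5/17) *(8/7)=1688/629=2.68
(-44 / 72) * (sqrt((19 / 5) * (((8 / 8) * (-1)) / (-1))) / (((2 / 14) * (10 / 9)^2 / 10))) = -693 * sqrt(95) / 100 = -67.55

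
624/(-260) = -12/5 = -2.40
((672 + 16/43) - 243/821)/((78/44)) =521978666/1376817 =379.12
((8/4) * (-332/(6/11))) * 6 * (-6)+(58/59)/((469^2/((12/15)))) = 2843673405112/64888495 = 43824.00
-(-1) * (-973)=-973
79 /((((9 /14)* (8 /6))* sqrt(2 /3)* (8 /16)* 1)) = 553* sqrt(6) /6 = 225.76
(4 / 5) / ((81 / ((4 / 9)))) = 16 / 3645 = 0.00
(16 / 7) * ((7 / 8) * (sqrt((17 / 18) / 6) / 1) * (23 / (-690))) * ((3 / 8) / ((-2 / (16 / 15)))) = sqrt(51) / 1350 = 0.01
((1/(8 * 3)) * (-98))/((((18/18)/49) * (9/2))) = -2401/54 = -44.46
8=8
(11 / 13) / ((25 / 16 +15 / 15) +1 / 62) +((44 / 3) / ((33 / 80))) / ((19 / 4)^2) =102856784 / 54021123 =1.90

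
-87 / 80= -1.09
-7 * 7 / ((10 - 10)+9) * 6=-98 / 3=-32.67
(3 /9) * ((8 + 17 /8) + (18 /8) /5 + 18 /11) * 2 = 1791 /220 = 8.14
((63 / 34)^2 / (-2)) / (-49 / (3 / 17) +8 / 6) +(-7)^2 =93927659 / 1916648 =49.01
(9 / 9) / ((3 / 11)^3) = 1331 / 27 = 49.30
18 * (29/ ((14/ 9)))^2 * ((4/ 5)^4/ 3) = 854.15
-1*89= -89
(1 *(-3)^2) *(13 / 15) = 39 / 5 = 7.80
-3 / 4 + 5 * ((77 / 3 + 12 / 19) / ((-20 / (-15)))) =3719 / 38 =97.87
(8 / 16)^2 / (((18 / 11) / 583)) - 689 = -43195 / 72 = -599.93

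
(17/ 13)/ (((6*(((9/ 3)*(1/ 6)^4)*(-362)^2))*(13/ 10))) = 3060/ 5536609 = 0.00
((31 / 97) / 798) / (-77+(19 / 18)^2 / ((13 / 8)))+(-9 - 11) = -41468469241 / 2073422918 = -20.00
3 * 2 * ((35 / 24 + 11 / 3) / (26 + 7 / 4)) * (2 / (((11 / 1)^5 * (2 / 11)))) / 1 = 41 / 541717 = 0.00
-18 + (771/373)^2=-1909881/139129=-13.73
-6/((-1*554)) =3/277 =0.01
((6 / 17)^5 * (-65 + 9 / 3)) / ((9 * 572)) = -13392 / 203039551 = -0.00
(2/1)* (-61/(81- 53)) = -61/14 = -4.36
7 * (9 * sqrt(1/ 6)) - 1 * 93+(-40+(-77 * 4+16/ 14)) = -3079/ 7+21 * sqrt(6)/ 2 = -414.14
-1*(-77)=77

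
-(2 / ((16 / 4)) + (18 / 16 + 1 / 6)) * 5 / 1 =-215 / 24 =-8.96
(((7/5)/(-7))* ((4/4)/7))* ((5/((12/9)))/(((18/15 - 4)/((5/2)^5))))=46875/12544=3.74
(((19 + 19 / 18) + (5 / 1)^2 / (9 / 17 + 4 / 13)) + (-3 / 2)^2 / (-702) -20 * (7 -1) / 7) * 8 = 7945291 / 30303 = 262.19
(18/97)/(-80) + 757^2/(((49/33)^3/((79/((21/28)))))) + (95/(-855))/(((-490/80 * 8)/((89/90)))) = 681735878951003291/36974727720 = 18437887.74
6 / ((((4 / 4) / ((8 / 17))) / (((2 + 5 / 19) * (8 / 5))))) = 16512 / 1615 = 10.22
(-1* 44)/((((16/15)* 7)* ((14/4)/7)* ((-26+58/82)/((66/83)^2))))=14734170/50007251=0.29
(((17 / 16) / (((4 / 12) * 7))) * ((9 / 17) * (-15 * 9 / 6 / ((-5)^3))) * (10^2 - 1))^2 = 578739249 / 31360000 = 18.45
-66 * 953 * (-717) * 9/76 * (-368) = -37341033048/19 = -1965317528.84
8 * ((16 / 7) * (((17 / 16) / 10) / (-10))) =-34 / 175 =-0.19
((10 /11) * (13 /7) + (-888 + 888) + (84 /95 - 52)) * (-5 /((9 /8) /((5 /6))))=7231240 /39501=183.06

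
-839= -839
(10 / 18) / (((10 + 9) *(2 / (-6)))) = -5 / 57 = -0.09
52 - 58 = -6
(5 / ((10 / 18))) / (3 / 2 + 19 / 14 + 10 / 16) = 168 / 65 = 2.58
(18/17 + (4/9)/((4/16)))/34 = 217/2601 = 0.08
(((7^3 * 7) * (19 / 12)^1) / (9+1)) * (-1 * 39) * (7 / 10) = -4151329 / 400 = -10378.32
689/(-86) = -689/86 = -8.01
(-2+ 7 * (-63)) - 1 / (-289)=-128026 / 289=-443.00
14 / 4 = 7 / 2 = 3.50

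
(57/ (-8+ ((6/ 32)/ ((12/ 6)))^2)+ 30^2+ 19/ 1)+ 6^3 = 9229337/ 8183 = 1127.87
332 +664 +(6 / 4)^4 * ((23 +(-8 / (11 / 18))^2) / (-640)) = 994.46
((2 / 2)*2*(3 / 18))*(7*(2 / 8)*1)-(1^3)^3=-5 / 12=-0.42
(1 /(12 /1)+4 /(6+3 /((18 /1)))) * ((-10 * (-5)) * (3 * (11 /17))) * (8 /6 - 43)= -11171875 /3774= -2960.22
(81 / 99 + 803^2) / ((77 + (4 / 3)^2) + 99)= 15959043 / 4400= 3627.06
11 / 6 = 1.83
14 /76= 7 /38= 0.18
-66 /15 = -22 /5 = -4.40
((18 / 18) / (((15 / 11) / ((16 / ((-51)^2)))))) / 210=88 / 4096575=0.00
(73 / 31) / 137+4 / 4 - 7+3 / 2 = -38077 / 8494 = -4.48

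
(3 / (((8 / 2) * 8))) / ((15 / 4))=1 / 40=0.02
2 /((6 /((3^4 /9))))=3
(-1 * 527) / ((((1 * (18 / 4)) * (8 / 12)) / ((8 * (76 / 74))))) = -160208 / 111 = -1443.32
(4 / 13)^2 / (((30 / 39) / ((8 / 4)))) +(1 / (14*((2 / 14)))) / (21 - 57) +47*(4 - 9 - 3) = -1758593 / 4680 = -375.77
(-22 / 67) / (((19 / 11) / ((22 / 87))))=-5324 / 110751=-0.05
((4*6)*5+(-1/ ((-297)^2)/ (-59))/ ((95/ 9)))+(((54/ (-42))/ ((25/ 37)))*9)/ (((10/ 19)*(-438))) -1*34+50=381982073706601/ 2807158315500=136.07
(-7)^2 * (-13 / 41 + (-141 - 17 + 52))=-213591 / 41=-5209.54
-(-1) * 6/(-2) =-3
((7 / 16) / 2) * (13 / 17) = 91 / 544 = 0.17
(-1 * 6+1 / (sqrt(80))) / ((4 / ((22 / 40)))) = -33 / 40+11 * sqrt(5) / 1600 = -0.81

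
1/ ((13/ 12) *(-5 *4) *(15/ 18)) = -18/ 325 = -0.06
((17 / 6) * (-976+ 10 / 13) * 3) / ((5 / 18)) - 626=-1980424 / 65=-30468.06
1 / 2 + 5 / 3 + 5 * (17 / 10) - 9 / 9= 9.67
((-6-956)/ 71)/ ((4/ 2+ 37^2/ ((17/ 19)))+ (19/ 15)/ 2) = -490620/ 55498783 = -0.01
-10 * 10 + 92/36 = -877/9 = -97.44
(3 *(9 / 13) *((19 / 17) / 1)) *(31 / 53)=15903 / 11713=1.36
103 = 103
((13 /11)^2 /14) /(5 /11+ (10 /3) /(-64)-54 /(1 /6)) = -8112 /26312363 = -0.00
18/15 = 6/5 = 1.20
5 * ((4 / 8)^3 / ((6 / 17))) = 85 / 48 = 1.77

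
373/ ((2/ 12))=2238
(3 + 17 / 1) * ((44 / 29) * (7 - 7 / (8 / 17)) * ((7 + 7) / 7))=-13860 / 29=-477.93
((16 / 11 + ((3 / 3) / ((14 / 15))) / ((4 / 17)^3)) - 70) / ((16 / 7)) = 135061 / 22528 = 6.00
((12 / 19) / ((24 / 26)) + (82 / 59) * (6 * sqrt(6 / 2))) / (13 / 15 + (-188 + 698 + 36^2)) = 195 / 514957 + 7380 * sqrt(3) / 1599077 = 0.01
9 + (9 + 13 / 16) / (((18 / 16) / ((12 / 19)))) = 827 / 57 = 14.51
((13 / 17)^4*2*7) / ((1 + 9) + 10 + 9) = 399854 / 2422109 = 0.17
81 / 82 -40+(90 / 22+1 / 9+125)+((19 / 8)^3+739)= 1751069609 / 2078208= 842.59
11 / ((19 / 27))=15.63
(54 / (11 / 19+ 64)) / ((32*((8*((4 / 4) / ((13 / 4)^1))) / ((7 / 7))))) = 2223 / 209408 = 0.01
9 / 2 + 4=17 / 2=8.50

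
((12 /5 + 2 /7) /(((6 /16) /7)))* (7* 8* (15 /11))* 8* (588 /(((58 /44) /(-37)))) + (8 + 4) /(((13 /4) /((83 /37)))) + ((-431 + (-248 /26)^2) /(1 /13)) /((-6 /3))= -14101914150553 /27898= -505481186.84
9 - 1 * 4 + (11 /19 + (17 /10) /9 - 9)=-5527 /1710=-3.23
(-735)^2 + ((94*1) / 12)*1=3241397 / 6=540232.83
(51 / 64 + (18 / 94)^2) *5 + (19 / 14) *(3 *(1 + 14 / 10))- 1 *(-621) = 3141780477 / 4948160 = 634.94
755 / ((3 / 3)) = 755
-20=-20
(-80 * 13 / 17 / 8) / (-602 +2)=13 / 1020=0.01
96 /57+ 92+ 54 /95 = 8954 /95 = 94.25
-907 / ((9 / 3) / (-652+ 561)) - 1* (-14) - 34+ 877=85108 / 3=28369.33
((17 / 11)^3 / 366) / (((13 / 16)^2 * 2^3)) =78608 / 41163837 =0.00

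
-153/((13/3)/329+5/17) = -497.90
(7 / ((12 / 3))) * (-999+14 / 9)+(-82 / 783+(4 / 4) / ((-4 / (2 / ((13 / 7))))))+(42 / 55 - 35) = -3986405653 / 2239380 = -1780.14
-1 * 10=-10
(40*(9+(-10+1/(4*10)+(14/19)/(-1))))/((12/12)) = -68.47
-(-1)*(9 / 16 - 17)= -263 / 16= -16.44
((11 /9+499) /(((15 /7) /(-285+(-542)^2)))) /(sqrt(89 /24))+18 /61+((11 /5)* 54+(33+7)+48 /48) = 48829 /305+18497394412* sqrt(534) /12015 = 35576184.17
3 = 3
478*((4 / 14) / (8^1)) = 239 / 14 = 17.07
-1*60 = -60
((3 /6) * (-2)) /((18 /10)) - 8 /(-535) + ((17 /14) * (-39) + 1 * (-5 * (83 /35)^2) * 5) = -88942579 /471870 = -188.49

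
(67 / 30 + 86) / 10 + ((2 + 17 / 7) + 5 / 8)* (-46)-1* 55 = -292573 / 1050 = -278.64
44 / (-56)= -0.79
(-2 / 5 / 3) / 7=-2 / 105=-0.02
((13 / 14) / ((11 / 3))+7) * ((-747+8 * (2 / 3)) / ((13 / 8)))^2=176955140000 / 117117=1510926.17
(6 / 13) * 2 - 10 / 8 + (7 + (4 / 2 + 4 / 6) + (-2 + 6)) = 2081 / 156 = 13.34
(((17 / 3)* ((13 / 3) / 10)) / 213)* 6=0.07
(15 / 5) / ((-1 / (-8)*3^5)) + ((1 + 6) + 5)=980 / 81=12.10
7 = 7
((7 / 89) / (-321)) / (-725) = 7 / 20712525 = 0.00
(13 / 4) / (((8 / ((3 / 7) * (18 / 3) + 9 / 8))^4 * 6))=7956159471 / 322256764928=0.02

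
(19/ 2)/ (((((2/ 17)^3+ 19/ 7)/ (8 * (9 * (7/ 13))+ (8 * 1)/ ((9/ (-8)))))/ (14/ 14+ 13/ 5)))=2420301016/ 6071195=398.65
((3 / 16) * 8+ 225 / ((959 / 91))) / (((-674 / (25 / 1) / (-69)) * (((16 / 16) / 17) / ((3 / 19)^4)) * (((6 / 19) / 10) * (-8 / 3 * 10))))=-14871909825 / 20267082944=-0.73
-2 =-2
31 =31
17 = 17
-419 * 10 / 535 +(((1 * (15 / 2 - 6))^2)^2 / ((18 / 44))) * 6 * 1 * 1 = 28427 / 428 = 66.42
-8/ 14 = -0.57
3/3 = 1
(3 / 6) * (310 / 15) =10.33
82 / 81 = 1.01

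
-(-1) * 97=97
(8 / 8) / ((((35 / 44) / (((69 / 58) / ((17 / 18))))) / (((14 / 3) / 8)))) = 2277 / 2465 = 0.92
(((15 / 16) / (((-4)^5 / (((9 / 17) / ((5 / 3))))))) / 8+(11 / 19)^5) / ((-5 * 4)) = -71731427881 / 22069212872704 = -0.00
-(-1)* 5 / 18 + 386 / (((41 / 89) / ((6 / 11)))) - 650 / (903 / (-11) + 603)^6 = 145999095060702905828607857 / 319252472453852706780000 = 457.32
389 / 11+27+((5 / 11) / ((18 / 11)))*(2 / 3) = 18577 / 297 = 62.55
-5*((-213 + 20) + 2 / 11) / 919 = 10605 / 10109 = 1.05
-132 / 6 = -22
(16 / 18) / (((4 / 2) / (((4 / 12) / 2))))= 2 / 27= 0.07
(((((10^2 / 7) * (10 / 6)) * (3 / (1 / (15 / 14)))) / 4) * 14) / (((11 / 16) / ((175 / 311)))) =750000 / 3421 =219.23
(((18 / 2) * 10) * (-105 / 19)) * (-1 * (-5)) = -47250 / 19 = -2486.84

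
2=2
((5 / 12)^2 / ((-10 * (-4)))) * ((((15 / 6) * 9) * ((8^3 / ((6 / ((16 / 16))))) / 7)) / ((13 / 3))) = 25 / 91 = 0.27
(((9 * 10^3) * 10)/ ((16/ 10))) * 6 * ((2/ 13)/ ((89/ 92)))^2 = 11426400000/ 1338649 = 8535.77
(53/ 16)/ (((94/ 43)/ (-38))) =-43301/ 752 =-57.58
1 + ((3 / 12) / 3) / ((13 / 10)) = 1.06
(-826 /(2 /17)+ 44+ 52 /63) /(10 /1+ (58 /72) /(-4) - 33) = 7031984 /23387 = 300.68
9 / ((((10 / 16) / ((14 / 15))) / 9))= 120.96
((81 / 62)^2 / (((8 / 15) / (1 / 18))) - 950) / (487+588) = -271711 / 307520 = -0.88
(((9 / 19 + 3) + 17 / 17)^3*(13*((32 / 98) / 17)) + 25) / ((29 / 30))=477488250 / 9746639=48.99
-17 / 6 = -2.83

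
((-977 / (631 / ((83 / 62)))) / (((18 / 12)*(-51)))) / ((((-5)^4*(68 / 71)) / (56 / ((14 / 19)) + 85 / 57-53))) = 2009353889 / 1812534485625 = 0.00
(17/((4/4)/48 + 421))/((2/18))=7344/20209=0.36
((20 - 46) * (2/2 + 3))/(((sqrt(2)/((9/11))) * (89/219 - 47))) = 25623 * sqrt(2)/28061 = 1.29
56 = 56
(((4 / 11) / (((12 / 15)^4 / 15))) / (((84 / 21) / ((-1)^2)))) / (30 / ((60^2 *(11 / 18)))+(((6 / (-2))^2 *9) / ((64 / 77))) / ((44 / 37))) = 15625 / 384679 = 0.04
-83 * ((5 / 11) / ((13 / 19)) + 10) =-126575 / 143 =-885.14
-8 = -8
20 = 20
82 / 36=41 / 18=2.28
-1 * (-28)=28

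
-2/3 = -0.67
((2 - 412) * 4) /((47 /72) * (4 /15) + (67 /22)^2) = -107157600 /617389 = -173.57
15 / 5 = 3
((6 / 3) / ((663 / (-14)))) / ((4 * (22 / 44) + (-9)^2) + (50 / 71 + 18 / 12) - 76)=-3976 / 866541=-0.00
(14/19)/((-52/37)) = -0.52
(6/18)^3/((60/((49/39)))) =49/63180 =0.00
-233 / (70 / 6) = -699 / 35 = -19.97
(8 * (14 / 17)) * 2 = 224 / 17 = 13.18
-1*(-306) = 306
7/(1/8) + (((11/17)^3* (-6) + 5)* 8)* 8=1336184/4913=271.97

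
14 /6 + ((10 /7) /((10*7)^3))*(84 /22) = 1320559 /565950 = 2.33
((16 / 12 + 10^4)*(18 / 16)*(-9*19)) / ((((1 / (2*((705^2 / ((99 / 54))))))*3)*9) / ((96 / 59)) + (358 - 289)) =-40801251441600 / 1463242249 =-27884.14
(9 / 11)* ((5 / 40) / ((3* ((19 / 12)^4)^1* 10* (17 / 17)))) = 0.00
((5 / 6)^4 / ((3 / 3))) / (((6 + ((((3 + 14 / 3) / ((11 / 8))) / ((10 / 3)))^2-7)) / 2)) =1890625 / 3524472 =0.54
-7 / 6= -1.17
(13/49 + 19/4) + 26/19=23773/3724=6.38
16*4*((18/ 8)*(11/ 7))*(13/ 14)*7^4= 504504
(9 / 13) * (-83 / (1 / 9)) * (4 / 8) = -6723 / 26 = -258.58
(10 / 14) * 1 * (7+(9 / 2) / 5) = 79 / 14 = 5.64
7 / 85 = 0.08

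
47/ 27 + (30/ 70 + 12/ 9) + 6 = 1796/ 189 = 9.50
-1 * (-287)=287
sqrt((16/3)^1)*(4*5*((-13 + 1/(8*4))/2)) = -2075*sqrt(3)/12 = -299.50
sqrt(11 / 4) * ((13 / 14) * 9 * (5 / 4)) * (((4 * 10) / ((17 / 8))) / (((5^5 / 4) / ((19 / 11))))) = 35568 * sqrt(11) / 163625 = 0.72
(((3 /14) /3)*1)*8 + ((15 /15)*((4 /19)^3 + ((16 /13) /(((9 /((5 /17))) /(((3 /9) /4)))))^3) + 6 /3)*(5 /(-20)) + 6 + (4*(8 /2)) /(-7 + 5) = -39392873884755271 /20401258186765638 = -1.93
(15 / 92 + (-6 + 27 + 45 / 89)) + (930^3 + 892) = 6586082597119 / 8188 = 804357913.67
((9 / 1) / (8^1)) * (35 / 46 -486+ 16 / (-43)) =-546.31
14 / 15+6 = 104 / 15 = 6.93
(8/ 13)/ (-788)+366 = 937324/ 2561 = 366.00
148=148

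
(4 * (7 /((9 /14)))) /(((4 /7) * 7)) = 98 /9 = 10.89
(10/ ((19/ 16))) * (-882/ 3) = -47040/ 19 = -2475.79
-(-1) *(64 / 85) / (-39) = -64 / 3315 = -0.02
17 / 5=3.40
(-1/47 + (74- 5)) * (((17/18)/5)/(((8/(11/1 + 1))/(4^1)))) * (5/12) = 27557/846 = 32.57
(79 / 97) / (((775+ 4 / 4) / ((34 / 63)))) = 1343 / 2371068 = 0.00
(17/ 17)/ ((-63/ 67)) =-67/ 63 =-1.06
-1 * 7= -7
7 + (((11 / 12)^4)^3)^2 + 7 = 1122805593523279428962893345 / 79496847203390844133441536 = 14.12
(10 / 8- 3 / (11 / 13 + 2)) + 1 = 177 / 148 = 1.20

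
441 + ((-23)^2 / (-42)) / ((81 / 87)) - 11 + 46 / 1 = 524443 / 1134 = 462.47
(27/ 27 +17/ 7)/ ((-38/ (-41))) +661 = 88405/ 133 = 664.70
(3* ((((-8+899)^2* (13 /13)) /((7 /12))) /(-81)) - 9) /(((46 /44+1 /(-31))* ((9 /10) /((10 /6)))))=-1337095100 /14511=-92143.55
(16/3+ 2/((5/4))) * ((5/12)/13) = 2/9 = 0.22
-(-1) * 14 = 14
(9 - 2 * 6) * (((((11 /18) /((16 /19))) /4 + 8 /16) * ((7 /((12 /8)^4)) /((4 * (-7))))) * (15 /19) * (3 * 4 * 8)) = 3925 /513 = 7.65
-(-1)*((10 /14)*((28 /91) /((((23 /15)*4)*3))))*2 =50 /2093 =0.02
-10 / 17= -0.59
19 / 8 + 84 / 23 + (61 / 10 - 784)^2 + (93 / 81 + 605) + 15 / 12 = 75233135947 / 124200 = 605741.84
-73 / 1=-73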